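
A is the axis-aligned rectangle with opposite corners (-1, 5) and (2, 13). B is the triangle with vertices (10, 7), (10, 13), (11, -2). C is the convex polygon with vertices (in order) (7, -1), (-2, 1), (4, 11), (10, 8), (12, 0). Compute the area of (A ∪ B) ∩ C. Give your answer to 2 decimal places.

|A ∪ B| = 27.
|(A ∪ B) ∩ C| = 3.93.

3.93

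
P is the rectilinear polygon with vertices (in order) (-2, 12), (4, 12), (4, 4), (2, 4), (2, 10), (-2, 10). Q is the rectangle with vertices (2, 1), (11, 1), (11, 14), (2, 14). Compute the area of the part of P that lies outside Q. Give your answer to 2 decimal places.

|P| = 24, |P∩Q| = 16.
|P ∖ Q| = |P| − |P∩Q| = 24 − 16 = 8.00.

8.00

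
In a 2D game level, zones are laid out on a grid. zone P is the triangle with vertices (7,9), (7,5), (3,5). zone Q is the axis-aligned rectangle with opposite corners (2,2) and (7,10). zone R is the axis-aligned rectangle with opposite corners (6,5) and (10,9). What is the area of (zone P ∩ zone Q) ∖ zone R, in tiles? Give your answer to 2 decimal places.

4.50

|zone P ∩ zone Q| = 8.
|(zone P ∩ zone Q) ∩ zone R| = 3.5.
|(zone P ∩ zone Q) ∖ zone R| = 8 − 3.5 = 4.50.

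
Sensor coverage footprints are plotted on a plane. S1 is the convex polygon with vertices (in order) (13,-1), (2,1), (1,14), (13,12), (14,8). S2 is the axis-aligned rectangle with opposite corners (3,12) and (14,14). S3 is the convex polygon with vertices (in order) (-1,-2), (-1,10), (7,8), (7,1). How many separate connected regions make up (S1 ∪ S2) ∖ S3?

(S1 ∪ S2) ∖ S3 is a single connected region.

1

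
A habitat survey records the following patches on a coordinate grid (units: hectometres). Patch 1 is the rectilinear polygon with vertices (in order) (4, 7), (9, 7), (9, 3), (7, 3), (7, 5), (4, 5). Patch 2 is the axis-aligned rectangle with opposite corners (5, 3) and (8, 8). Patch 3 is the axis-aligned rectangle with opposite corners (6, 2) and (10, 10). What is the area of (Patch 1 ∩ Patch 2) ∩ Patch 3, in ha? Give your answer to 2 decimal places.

6.00

The region (Patch 1 ∩ Patch 2) ∩ Patch 3 is the polygon with vertices (8,3), (7,3), (7,5), (6,5), (6,7), (8,7).
By the shoelace formula its area is 6.00.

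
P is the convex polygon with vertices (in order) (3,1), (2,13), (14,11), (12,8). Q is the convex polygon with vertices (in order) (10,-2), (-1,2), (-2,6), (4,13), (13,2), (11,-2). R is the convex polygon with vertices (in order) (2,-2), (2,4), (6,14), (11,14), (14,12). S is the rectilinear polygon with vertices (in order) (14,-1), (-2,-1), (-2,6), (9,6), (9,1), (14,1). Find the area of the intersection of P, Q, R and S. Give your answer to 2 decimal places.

16.68

The intersection is the polygon with vertices (7.714,4.667), (3,1), (2.621,5.552), (2.8,6), (8.857,6).
By the shoelace formula its area is 16.68.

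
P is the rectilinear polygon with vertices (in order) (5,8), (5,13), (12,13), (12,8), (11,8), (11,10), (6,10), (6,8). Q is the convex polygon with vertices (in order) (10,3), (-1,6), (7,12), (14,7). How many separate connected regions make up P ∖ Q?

1

P ∖ Q is a single connected region.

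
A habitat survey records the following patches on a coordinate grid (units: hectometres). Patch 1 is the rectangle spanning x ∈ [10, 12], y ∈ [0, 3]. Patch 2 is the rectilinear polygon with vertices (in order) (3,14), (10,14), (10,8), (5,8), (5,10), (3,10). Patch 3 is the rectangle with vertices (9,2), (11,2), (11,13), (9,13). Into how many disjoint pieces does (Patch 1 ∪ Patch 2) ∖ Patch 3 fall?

(Patch 1 ∪ Patch 2) ∖ Patch 3 splits into 2 disjoint pieces (area 5, area 33).

2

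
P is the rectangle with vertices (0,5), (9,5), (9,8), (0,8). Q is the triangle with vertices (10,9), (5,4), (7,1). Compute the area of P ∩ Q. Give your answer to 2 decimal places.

4.17

The intersection is the polygon with vertices (9,6.333), (8.5,5), (6,5), (9,8).
By the shoelace formula its area is 4.17.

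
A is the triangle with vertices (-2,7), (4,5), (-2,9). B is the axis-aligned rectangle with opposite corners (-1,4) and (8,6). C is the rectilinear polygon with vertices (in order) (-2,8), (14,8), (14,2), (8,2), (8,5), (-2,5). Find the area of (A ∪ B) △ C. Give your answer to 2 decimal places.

|A ∪ B| = 23.25.
|(A ∪ B) ∩ C| = 13.5.
|(A ∪ B) △ C| = 23.25 + 66 − 27 = 62.25.

62.25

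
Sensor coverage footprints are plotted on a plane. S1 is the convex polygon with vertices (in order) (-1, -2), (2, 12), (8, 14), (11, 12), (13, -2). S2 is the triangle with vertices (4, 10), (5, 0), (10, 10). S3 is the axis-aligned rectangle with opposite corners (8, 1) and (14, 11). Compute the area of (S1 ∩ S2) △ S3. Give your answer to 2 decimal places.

82.00

|S1 ∩ S2| = 30.
|(S1 ∩ S2) ∩ S3| = 4.
|(S1 ∩ S2) △ S3| = 30 + 60 − 8 = 82.00.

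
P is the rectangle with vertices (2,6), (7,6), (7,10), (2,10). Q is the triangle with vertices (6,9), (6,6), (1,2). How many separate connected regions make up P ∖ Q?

P ∖ Q is a single connected region.

1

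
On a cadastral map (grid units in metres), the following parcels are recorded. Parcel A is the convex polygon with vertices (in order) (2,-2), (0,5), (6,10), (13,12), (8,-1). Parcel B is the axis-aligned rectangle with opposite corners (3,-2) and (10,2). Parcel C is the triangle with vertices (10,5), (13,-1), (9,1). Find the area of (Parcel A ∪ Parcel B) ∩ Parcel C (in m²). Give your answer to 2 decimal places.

|Parcel A ∪ Parcel B| = 109.6859.
|(Parcel A ∪ Parcel B) ∩ Parcel C| = 1.42.

1.42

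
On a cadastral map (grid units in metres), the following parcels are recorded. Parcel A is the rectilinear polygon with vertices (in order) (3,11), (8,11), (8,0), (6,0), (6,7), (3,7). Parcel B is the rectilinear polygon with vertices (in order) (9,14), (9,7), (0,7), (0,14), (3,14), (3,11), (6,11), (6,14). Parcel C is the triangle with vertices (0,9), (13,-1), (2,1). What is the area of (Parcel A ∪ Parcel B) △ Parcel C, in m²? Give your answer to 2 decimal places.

91.75

|Parcel A ∪ Parcel B| = 68.
|(Parcel A ∪ Parcel B) ∩ Parcel C| = 9.1262.
|(Parcel A ∪ Parcel B) △ Parcel C| = 68 + 42 − 18.2524 = 91.75.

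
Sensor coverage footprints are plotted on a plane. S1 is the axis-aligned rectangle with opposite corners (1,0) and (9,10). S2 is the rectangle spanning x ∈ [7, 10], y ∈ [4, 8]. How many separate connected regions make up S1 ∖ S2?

S1 ∖ S2 is a single connected region.

1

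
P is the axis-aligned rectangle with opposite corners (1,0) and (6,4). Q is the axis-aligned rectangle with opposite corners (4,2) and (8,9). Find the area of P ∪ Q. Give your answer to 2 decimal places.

By inclusion–exclusion:
Individual areas: |P| = 20, |Q| = 28.
|P∩Q|: x∈[4,6], y∈[2,4] → 2·2 = 4.
|P ∪ Q| = 48 − 4 = 44.00.

44.00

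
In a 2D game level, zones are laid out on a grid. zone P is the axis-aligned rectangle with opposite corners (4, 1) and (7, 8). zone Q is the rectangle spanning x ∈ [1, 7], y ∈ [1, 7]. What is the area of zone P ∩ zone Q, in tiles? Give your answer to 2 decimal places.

18.00

|zone P∩zone Q|: x∈[4,7], y∈[1,7] → 3·6 = 18.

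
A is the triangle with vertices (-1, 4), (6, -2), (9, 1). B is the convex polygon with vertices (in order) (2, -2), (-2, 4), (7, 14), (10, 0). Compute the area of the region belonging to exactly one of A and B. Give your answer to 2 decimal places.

|A| = 19.5, |B| = 106, |A∩B| = 18.3817.
|A △ B| = |A| + |B| − 2·|A∩B| = 19.5 + 106 − 36.7634 = 88.74.

88.74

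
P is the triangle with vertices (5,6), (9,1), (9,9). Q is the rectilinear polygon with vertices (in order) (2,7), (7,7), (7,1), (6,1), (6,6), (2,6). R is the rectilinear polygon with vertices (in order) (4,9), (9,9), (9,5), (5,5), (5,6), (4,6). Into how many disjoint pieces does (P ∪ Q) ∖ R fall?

2

(P ∪ Q) ∖ R splits into 2 disjoint pieces (area 2, area 9.525).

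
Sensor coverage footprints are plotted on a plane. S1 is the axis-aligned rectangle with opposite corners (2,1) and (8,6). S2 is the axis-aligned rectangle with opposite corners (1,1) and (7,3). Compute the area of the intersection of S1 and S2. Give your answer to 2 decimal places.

10.00

|S1∩S2|: x∈[2,7], y∈[1,3] → 5·2 = 10.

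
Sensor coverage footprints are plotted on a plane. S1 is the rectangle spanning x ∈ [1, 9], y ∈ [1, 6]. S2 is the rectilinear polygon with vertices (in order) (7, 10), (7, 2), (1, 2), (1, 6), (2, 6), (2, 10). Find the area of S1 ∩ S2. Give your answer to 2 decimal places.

The intersection is the polygon with vertices (7,6), (7,2), (1,2), (1,6), (2,6).
By the shoelace formula its area is 24.00.

24.00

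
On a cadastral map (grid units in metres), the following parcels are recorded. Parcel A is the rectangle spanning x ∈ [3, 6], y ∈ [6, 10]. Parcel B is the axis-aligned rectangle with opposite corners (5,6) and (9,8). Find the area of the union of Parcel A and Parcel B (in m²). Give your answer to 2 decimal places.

By inclusion–exclusion:
Individual areas: |Parcel A| = 12, |Parcel B| = 8.
|Parcel A∩Parcel B|: x∈[5,6], y∈[6,8] → 1·2 = 2.
|Parcel A ∪ Parcel B| = 20 − 2 = 18.00.

18.00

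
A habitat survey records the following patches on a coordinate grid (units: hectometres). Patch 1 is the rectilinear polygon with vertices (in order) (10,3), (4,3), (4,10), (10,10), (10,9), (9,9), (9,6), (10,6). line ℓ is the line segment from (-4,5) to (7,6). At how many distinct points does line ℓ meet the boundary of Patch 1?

The segment meets the boundary at (4,5.727).

1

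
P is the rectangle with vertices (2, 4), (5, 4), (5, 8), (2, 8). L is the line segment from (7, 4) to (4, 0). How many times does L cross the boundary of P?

The segment lies entirely outside P and never meets its boundary.

0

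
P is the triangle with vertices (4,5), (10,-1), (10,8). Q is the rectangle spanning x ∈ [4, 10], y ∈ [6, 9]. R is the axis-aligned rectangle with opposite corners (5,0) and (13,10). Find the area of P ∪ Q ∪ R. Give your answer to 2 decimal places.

84.25

By inclusion–exclusion:
Individual areas: |P| = 27, |Q| = 18, |R| = 80.
|P∩Q| = 4.
|P∩R| = 25.75.
|Q∩R|: x∈[5,10], y∈[6,9] → 5·3 = 15.
|P∩Q∩R| = 4.
|P ∪ Q ∪ R| = 125 − 44.75 + 4 = 84.25.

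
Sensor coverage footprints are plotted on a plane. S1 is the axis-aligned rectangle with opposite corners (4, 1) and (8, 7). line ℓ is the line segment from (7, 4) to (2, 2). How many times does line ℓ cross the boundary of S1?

The segment meets the boundary at (4,2.8).

1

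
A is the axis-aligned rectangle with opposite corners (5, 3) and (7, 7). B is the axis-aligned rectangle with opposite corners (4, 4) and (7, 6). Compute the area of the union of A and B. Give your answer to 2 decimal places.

By inclusion–exclusion:
Individual areas: |A| = 8, |B| = 6.
|A∩B|: x∈[5,7], y∈[4,6] → 2·2 = 4.
|A ∪ B| = 14 − 4 = 10.00.

10.00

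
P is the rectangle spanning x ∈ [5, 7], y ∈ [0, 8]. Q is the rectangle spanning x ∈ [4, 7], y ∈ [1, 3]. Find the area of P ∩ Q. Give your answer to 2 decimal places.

|P∩Q|: x∈[5,7], y∈[1,3] → 2·2 = 4.

4.00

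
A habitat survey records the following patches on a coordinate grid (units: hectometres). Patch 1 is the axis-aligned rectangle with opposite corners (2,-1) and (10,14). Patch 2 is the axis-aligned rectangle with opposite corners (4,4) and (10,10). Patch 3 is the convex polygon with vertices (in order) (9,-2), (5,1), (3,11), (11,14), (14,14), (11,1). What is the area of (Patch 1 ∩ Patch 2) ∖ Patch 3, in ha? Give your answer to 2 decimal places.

0.40

|Patch 1 ∩ Patch 2| = 36.
|(Patch 1 ∩ Patch 2) ∩ Patch 3| = 35.6.
|(Patch 1 ∩ Patch 2) ∖ Patch 3| = 36 − 35.6 = 0.40.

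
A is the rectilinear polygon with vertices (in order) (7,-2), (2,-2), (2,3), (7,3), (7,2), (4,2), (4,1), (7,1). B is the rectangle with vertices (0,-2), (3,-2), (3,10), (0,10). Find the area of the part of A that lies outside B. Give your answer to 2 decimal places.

|A| = 22, |A∩B| = 5.
|A ∖ B| = |A| − |A∩B| = 22 − 5 = 17.00.

17.00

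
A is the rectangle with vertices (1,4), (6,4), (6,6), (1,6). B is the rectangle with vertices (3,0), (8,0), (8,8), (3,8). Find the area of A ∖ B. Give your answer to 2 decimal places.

4.00

|A∩B|: x∈[3,6], y∈[4,6] → 3·2 = 6.
|A| = 10.
|A ∖ B| = |A| − |A∩B| = 10 − 6 = 4.00.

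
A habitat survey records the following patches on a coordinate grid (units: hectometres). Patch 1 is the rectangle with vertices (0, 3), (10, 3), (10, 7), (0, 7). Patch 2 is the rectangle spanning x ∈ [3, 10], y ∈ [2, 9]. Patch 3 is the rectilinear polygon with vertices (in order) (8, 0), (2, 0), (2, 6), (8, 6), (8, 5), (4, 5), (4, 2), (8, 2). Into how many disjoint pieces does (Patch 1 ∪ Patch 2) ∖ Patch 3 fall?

(Patch 1 ∪ Patch 2) ∖ Patch 3 is a single connected region.

1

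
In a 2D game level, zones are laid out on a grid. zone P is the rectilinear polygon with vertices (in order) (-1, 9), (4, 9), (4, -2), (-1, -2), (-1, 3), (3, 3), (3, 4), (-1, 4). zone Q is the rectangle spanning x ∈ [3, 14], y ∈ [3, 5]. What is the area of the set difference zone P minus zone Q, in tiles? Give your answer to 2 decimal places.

49.00

|zone P| = 51, |zone P∩zone Q| = 2.
|zone P ∖ zone Q| = |zone P| − |zone P∩zone Q| = 51 − 2 = 49.00.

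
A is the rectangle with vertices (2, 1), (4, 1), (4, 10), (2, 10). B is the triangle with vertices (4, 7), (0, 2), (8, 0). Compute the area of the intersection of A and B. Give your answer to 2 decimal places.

The intersection is the polygon with vertices (4,1), (2,1.5), (2,4.5), (4,7).
By the shoelace formula its area is 9.00.

9.00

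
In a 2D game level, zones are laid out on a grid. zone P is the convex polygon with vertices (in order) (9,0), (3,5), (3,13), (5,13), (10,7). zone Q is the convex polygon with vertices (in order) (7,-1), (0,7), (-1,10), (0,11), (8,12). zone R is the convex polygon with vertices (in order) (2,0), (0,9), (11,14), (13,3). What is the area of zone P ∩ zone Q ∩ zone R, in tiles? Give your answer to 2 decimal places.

The intersection is the polygon with vertices (3,10.364), (6.044,11.747), (7.817,9.62), (7.193,1.506), (3,5).
By the shoelace formula its area is 35.48.

35.48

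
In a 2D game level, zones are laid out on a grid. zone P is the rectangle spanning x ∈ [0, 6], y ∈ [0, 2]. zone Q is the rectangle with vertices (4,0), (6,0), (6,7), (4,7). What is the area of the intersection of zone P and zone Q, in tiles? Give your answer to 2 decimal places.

4.00

|zone P∩zone Q|: x∈[4,6], y∈[0,2] → 2·2 = 4.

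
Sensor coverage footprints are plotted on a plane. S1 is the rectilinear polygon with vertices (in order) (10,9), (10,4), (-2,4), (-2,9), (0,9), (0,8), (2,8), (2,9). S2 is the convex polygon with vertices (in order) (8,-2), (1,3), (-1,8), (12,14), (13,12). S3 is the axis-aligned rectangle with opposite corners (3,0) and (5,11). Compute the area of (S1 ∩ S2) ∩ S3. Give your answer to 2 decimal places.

10.00

The region (S1 ∩ S2) ∩ S3 is the polygon with vertices (3,4), (3,9), (5,9), (5,4).
By the shoelace formula its area is 10.00.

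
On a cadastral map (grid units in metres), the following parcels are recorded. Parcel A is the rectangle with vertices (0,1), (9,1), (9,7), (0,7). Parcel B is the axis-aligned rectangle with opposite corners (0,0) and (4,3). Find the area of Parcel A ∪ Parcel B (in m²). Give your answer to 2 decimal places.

58.00

By inclusion–exclusion:
Individual areas: |Parcel A| = 54, |Parcel B| = 12.
|Parcel A∩Parcel B|: x∈[0,4], y∈[1,3] → 4·2 = 8.
|Parcel A ∪ Parcel B| = 66 − 8 = 58.00.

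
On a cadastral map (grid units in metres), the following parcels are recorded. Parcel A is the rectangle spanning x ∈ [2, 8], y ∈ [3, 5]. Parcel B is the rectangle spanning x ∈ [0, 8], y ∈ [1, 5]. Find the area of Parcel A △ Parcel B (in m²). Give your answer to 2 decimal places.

20.00

|Parcel A∩Parcel B|: x∈[2,8], y∈[3,5] → 6·2 = 12.
|Parcel A △ Parcel B| = |Parcel A| + |Parcel B| − 2·|Parcel A∩Parcel B| = 12 + 32 − 24 = 20.00.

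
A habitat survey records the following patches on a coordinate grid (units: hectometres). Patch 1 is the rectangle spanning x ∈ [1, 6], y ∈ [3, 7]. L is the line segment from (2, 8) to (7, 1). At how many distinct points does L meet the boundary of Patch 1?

The segment meets the boundary at (5.571,3), (2.714,7).

2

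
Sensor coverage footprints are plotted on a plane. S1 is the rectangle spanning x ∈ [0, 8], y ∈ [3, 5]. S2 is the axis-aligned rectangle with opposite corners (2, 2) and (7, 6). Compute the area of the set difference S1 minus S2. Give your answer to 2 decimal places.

|S1∩S2|: x∈[2,7], y∈[3,5] → 5·2 = 10.
|S1| = 16.
|S1 ∖ S2| = |S1| − |S1∩S2| = 16 − 10 = 6.00.

6.00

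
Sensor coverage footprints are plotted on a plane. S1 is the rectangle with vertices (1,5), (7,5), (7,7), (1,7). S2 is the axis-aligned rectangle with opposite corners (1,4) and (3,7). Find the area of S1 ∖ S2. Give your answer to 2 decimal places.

8.00

|S1∩S2|: x∈[1,3], y∈[5,7] → 2·2 = 4.
|S1| = 12.
|S1 ∖ S2| = |S1| − |S1∩S2| = 12 − 4 = 8.00.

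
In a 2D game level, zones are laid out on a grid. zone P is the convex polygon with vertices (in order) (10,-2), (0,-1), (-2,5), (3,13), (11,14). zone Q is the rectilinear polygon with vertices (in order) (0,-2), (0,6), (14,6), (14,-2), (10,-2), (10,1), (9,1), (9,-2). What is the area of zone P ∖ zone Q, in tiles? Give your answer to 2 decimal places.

|zone P| = 158, |zone P∩zone Q| = 74.05.
|zone P ∖ zone Q| = |zone P| − |zone P∩zone Q| = 158 − 74.05 = 83.95.

83.95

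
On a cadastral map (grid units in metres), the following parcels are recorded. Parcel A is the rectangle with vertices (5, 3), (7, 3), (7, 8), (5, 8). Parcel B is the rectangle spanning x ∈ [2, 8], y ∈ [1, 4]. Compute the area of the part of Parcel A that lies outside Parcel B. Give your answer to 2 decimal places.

8.00

|Parcel A∩Parcel B|: x∈[5,7], y∈[3,4] → 2·1 = 2.
|Parcel A| = 10.
|Parcel A ∖ Parcel B| = |Parcel A| − |Parcel A∩Parcel B| = 10 − 2 = 8.00.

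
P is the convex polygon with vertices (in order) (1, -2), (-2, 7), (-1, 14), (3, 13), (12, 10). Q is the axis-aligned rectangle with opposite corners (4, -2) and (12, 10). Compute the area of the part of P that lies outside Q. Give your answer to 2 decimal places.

|P| = 116.5, |P∩Q| = 34.9091.
|P ∖ Q| = |P| − |P∩Q| = 116.5 − 34.9091 = 81.59.

81.59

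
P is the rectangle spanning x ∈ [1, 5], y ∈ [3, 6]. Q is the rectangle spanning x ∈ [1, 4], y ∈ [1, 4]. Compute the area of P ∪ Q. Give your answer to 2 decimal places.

18.00

By inclusion–exclusion:
Individual areas: |P| = 12, |Q| = 9.
|P∩Q|: x∈[1,4], y∈[3,4] → 3·1 = 3.
|P ∪ Q| = 21 − 3 = 18.00.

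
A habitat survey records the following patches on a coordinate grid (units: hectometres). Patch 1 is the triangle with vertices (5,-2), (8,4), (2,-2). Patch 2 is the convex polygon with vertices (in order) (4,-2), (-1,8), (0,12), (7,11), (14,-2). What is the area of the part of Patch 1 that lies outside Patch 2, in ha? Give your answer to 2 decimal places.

1.33

|Patch 1| = 9, |Patch 1∩Patch 2| = 7.6667.
|Patch 1 ∖ Patch 2| = |Patch 1| − |Patch 1∩Patch 2| = 9 − 7.6667 = 1.33.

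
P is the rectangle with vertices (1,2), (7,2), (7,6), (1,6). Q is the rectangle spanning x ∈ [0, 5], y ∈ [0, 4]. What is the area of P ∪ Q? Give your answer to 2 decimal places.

By inclusion–exclusion:
Individual areas: |P| = 24, |Q| = 20.
|P∩Q|: x∈[1,5], y∈[2,4] → 4·2 = 8.
|P ∪ Q| = 44 − 8 = 36.00.

36.00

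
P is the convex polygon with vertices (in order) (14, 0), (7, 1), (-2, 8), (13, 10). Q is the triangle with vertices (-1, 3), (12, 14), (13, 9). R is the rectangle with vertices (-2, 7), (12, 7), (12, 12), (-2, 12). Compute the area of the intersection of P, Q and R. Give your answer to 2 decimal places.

The intersection is the polygon with vertices (6.201,9.094), (12,9.867), (12,8.571), (8.333,7), (3.727,7).
By the shoelace formula its area is 14.09.

14.09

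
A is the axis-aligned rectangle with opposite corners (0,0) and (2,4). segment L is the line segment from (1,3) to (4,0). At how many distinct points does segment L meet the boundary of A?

The segment meets the boundary at (2,2).

1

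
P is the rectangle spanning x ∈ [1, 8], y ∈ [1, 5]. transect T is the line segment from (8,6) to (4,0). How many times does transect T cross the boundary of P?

2

The segment meets the boundary at (4.667,1), (7.333,5).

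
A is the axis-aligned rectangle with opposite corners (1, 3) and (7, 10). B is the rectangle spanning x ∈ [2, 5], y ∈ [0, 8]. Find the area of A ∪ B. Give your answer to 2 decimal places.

51.00

By inclusion–exclusion:
Individual areas: |A| = 42, |B| = 24.
|A∩B|: x∈[2,5], y∈[3,8] → 3·5 = 15.
|A ∪ B| = 66 − 15 = 51.00.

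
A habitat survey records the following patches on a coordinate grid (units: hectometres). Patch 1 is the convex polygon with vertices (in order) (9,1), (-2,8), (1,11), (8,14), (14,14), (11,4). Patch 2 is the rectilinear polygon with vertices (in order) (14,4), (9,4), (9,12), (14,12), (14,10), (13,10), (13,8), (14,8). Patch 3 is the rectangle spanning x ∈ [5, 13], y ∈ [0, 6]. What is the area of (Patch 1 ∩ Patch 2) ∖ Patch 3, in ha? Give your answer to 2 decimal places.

|Patch 1 ∩ Patch 2| = 25.6.
|(Patch 1 ∩ Patch 2) ∩ Patch 3| = 4.6.
|(Patch 1 ∩ Patch 2) ∖ Patch 3| = 25.6 − 4.6 = 21.00.

21.00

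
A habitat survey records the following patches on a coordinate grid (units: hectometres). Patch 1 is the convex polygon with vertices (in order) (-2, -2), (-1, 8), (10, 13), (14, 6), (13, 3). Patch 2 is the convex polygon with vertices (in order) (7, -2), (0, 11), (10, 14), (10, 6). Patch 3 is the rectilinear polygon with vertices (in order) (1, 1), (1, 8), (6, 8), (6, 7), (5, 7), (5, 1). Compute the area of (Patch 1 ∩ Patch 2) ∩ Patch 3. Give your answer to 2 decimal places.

The region (Patch 1 ∩ Patch 2) ∩ Patch 3 is the polygon with vertices (1.615,8), (6,8), (6,7), (5,7), (5,1.714).
By the shoelace formula its area is 11.64.

11.64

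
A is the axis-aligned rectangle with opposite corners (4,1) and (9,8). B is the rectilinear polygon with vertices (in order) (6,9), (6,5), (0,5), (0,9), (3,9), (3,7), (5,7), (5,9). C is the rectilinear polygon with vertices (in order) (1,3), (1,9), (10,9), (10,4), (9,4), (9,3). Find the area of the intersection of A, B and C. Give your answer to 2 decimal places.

The intersection is the polygon with vertices (6,5), (4,5), (4,7), (5,7), (5,8), (6,8).
By the shoelace formula its area is 5.00.

5.00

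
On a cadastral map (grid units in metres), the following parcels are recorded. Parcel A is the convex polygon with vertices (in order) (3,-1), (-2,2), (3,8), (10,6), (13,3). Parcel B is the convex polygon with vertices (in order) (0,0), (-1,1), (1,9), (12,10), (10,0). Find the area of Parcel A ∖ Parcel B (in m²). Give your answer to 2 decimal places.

|Parcel A| = 75, |Parcel A∩Parcel B| = 67.5176.
|Parcel A ∖ Parcel B| = |Parcel A| − |Parcel A∩Parcel B| = 75 − 67.5176 = 7.48.

7.48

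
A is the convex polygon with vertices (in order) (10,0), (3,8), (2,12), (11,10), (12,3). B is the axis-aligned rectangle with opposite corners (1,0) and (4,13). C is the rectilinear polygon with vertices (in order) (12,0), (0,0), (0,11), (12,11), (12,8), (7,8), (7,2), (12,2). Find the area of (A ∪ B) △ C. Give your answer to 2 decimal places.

|A ∪ B| = 97.373.
|(A ∪ B) ∩ C| = 63.6905.
|(A ∪ B) △ C| = 97.373 + 102 − 127.381 = 71.99.

71.99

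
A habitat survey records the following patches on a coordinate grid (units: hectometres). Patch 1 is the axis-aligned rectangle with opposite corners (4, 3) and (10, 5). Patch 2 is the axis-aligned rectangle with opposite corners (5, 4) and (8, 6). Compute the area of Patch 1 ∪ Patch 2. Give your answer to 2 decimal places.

15.00

By inclusion–exclusion:
Individual areas: |Patch 1| = 12, |Patch 2| = 6.
|Patch 1∩Patch 2|: x∈[5,8], y∈[4,5] → 3·1 = 3.
|Patch 1 ∪ Patch 2| = 18 − 3 = 15.00.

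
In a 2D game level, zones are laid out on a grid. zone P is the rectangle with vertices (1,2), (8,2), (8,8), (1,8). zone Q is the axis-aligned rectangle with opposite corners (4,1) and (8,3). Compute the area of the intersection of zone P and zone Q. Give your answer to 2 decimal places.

|zone P∩zone Q|: x∈[4,8], y∈[2,3] → 4·1 = 4.

4.00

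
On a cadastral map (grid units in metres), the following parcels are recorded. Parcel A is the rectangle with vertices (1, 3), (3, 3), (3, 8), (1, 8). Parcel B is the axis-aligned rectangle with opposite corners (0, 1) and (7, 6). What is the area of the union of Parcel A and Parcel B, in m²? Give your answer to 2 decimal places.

By inclusion–exclusion:
Individual areas: |Parcel A| = 10, |Parcel B| = 35.
|Parcel A∩Parcel B|: x∈[1,3], y∈[3,6] → 2·3 = 6.
|Parcel A ∪ Parcel B| = 45 − 6 = 39.00.

39.00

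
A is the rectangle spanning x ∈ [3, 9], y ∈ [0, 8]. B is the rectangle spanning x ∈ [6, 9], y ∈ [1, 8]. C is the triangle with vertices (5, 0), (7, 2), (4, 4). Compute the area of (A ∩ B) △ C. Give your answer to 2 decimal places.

|A ∩ B| = 21.
|(A ∩ B) ∩ C| = 0.8333.
|(A ∩ B) △ C| = 21 + 5 − 1.6667 = 24.33.

24.33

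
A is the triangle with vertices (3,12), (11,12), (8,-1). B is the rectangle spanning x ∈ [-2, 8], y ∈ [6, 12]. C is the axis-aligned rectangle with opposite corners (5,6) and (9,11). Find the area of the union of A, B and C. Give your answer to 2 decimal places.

By inclusion–exclusion:
Individual areas: |A| = 52, |B| = 60, |C| = 20.
|A∩B| = 23.0769.
|A∩C| = 19.8769.
|B∩C|: x∈[5,8], y∈[6,11] → 3·5 = 15.
|A∩B∩C| = 14.8769.
|A ∪ B ∪ C| = 132 − 57.9538 + 14.8769 = 88.92.

88.92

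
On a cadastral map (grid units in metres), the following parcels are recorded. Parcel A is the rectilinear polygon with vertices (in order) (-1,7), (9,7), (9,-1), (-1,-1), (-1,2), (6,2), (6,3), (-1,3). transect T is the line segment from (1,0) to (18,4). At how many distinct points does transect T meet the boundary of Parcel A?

1

The segment meets the boundary at (9,1.882).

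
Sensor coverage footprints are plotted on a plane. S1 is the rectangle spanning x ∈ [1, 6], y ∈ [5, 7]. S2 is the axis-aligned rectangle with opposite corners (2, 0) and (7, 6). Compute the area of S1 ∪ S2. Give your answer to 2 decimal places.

By inclusion–exclusion:
Individual areas: |S1| = 10, |S2| = 30.
|S1∩S2|: x∈[2,6], y∈[5,6] → 4·1 = 4.
|S1 ∪ S2| = 40 − 4 = 36.00.

36.00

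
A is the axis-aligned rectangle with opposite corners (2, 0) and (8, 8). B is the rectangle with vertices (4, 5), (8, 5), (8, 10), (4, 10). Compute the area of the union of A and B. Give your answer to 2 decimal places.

56.00

By inclusion–exclusion:
Individual areas: |A| = 48, |B| = 20.
|A∩B|: x∈[4,8], y∈[5,8] → 4·3 = 12.
|A ∪ B| = 68 − 12 = 56.00.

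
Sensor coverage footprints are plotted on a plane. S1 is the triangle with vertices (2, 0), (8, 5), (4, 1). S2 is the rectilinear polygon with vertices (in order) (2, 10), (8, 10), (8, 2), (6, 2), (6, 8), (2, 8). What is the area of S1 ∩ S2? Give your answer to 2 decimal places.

The intersection is the polygon with vertices (8,5), (6,3), (6,3.333).
By the shoelace formula its area is 0.33.

0.33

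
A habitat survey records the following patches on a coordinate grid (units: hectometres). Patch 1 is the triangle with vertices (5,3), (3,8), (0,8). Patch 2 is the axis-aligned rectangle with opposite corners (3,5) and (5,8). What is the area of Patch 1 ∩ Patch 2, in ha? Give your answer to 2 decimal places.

1.80

The intersection is the polygon with vertices (4.2,5), (3,5), (3,8).
By the shoelace formula its area is 1.80.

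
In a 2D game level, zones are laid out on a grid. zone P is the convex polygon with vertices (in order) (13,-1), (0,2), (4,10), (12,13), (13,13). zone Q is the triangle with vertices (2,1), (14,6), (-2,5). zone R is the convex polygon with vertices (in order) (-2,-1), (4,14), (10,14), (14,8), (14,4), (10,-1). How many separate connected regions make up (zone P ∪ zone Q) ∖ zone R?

(zone P ∪ zone Q) ∖ zone R splits into 3 disjoint pieces (area 2.2418, area 3.8167, area 4.7484).

3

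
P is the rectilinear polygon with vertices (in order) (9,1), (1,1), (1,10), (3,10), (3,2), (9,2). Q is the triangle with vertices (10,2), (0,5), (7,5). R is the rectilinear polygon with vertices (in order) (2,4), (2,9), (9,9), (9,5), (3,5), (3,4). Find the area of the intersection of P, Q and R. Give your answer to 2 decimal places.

The intersection is the polygon with vertices (3,5), (3,4.1), (2,4.4), (2,5).
By the shoelace formula its area is 0.75.

0.75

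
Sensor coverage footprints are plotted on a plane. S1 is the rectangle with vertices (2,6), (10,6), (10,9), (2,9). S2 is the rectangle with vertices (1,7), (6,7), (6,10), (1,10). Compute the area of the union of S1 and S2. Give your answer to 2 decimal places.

By inclusion–exclusion:
Individual areas: |S1| = 24, |S2| = 15.
|S1∩S2|: x∈[2,6], y∈[7,9] → 4·2 = 8.
|S1 ∪ S2| = 39 − 8 = 31.00.

31.00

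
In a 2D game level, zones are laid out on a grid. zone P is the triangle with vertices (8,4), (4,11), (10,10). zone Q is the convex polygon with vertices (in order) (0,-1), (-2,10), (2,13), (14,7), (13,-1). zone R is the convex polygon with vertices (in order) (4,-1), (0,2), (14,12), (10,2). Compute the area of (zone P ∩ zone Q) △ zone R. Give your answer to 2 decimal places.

|zone P ∩ zone Q| = 17.6429.
|(zone P ∩ zone Q) ∩ zone R| = 5.817.
|(zone P ∩ zone Q) △ zone R| = 17.6429 + 65 − 11.6341 = 71.01.

71.01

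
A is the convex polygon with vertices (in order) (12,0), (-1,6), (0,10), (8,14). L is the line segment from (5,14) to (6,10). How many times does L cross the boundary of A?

1

The segment meets the boundary at (5.333,12.667).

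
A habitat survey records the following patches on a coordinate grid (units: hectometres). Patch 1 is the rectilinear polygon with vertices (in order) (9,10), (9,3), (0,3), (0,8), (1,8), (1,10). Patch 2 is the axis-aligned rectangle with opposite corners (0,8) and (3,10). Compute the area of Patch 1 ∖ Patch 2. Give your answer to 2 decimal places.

57.00

|Patch 1| = 61, |Patch 1∩Patch 2| = 4.
|Patch 1 ∖ Patch 2| = |Patch 1| − |Patch 1∩Patch 2| = 61 − 4 = 57.00.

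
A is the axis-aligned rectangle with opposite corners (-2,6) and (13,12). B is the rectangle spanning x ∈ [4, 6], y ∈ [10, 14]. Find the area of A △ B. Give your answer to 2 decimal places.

90.00

|A∩B|: x∈[4,6], y∈[10,12] → 2·2 = 4.
|A △ B| = |A| + |B| − 2·|A∩B| = 90 + 8 − 8 = 90.00.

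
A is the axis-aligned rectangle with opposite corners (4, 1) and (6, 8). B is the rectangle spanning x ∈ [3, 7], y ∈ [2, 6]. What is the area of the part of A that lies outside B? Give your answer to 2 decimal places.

6.00

|A∩B|: x∈[4,6], y∈[2,6] → 2·4 = 8.
|A| = 14.
|A ∖ B| = |A| − |A∩B| = 14 − 8 = 6.00.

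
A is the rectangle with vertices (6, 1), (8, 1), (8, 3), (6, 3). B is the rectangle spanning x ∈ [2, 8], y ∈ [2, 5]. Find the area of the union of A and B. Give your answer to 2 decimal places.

By inclusion–exclusion:
Individual areas: |A| = 4, |B| = 18.
|A∩B|: x∈[6,8], y∈[2,3] → 2·1 = 2.
|A ∪ B| = 22 − 2 = 20.00.

20.00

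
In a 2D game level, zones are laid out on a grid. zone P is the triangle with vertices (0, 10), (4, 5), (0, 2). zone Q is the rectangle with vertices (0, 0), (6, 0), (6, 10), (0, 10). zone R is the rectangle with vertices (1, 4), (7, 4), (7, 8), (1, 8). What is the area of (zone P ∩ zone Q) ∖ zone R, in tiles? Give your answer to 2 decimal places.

8.27

|zone P ∩ zone Q| = 16.
|(zone P ∩ zone Q) ∩ zone R| = 7.7333.
|(zone P ∩ zone Q) ∖ zone R| = 16 − 7.7333 = 8.27.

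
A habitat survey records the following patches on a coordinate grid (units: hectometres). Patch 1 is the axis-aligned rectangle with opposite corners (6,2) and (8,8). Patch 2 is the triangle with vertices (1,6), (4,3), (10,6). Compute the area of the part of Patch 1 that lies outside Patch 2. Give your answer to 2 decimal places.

|Patch 1| = 12, |Patch 1∩Patch 2| = 3.
|Patch 1 ∖ Patch 2| = |Patch 1| − |Patch 1∩Patch 2| = 12 − 3 = 9.00.

9.00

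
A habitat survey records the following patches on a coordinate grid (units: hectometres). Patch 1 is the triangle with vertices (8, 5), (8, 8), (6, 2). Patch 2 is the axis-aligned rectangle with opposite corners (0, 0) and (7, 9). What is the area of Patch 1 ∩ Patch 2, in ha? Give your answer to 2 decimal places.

The intersection is the polygon with vertices (6,2), (7,5), (7,3.5).
By the shoelace formula its area is 0.75.

0.75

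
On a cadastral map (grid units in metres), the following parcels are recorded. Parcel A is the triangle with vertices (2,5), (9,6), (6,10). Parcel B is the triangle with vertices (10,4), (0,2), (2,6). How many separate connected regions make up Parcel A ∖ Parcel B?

1

Parcel A ∖ Parcel B is a single connected region.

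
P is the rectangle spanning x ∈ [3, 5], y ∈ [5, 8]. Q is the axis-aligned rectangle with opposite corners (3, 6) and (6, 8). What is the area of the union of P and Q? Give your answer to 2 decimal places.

8.00

By inclusion–exclusion:
Individual areas: |P| = 6, |Q| = 6.
|P∩Q|: x∈[3,5], y∈[6,8] → 2·2 = 4.
|P ∪ Q| = 12 − 4 = 8.00.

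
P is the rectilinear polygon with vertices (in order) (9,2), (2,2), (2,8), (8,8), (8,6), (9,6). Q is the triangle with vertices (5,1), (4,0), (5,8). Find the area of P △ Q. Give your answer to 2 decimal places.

39.00

|P| = 40, |Q| = 3.5, |P∩Q| = 2.25.
|P △ Q| = |P| + |Q| − 2·|P∩Q| = 40 + 3.5 − 4.5 = 39.00.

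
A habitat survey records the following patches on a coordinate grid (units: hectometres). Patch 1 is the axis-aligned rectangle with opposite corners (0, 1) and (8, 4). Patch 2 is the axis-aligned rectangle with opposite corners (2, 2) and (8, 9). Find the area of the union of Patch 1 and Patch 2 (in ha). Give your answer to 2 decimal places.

By inclusion–exclusion:
Individual areas: |Patch 1| = 24, |Patch 2| = 42.
|Patch 1∩Patch 2|: x∈[2,8], y∈[2,4] → 6·2 = 12.
|Patch 1 ∪ Patch 2| = 66 − 12 = 54.00.

54.00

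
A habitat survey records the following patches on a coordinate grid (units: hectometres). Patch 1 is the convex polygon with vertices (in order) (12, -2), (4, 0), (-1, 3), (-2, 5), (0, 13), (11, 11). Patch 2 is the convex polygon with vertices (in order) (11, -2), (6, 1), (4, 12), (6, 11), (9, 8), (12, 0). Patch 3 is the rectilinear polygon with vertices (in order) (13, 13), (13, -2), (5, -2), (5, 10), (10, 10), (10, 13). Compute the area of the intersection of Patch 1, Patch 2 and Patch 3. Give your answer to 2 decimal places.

49.59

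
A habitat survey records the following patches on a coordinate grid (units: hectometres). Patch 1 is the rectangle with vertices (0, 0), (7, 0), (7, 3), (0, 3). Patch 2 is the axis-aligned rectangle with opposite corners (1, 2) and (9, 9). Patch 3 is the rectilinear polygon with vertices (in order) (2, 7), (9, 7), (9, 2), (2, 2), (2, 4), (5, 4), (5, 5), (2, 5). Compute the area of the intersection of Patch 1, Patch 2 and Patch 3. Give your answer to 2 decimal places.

5.00

The intersection is the polygon with vertices (7,2), (2,2), (2,3), (7,3).
By the shoelace formula its area is 5.00.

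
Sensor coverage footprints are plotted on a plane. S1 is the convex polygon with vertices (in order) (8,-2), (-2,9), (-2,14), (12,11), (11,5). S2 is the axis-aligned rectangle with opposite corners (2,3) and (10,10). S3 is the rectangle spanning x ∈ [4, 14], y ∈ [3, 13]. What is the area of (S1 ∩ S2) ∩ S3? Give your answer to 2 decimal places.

The region (S1 ∩ S2) ∩ S3 is the polygon with vertices (10,10), (10,3), (4,3), (4,10).
By the shoelace formula its area is 42.00.

42.00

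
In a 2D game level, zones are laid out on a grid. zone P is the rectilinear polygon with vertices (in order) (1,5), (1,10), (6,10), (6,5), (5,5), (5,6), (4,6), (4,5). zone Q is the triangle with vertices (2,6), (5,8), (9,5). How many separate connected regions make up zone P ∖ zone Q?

2

zone P ∖ zone Q splits into 2 disjoint pieces (area 18.0893, area 0.5).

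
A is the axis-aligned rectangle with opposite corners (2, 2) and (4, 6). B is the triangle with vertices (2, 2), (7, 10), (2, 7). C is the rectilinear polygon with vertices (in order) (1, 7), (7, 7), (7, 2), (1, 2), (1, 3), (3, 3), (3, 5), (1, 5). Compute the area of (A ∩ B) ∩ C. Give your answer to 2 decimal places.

2.91

|A ∩ B| = 4.8.
|(A ∩ B) ∩ C| = 2.91.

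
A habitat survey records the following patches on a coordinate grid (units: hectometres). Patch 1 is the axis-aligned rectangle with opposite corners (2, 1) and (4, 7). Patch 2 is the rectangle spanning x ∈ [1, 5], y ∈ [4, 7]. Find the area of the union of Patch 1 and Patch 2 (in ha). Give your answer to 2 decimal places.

18.00

By inclusion–exclusion:
Individual areas: |Patch 1| = 12, |Patch 2| = 12.
|Patch 1∩Patch 2|: x∈[2,4], y∈[4,7] → 2·3 = 6.
|Patch 1 ∪ Patch 2| = 24 − 6 = 18.00.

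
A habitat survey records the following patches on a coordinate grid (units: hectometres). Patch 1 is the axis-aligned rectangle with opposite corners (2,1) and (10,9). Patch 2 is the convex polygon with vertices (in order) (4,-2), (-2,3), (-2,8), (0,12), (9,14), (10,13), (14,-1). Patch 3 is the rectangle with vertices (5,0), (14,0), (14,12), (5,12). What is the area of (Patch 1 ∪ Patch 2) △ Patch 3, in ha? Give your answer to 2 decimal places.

|Patch 1 ∪ Patch 2| = 186.5.
|(Patch 1 ∪ Patch 2) ∩ Patch 3| = 84.
|(Patch 1 ∪ Patch 2) △ Patch 3| = 186.5 + 108 − 168 = 126.50.

126.50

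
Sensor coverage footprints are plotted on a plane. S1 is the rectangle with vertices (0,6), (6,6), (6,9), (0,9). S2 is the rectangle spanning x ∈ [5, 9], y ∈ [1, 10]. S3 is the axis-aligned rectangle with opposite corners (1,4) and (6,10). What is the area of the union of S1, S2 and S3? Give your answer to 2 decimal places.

63.00

By inclusion–exclusion:
Individual areas: |S1| = 18, |S2| = 36, |S3| = 30.
|S1∩S2|: x∈[5,6], y∈[6,9] → 1·3 = 3.
|S1∩S3|: x∈[1,6], y∈[6,9] → 5·3 = 15.
|S2∩S3|: x∈[5,6], y∈[4,10] → 1·6 = 6.
|S1∩S2∩S3| = 3.
|S1 ∪ S2 ∪ S3| = 84 − 24 + 3 = 63.00.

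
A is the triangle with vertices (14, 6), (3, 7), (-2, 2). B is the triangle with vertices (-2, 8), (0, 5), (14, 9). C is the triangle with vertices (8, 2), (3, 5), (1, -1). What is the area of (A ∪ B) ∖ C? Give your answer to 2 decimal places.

49.99

|A ∪ B| = 52.3517.
|(A ∪ B) ∩ C| = 2.3583.
|(A ∪ B) ∖ C| = 52.3517 − 2.3583 = 49.99.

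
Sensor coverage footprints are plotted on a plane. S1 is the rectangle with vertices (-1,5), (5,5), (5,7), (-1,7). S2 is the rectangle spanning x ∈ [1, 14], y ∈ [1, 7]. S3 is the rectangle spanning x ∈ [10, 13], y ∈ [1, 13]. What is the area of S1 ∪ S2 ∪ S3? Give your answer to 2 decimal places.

By inclusion–exclusion:
Individual areas: |S1| = 12, |S2| = 78, |S3| = 36.
|S1∩S2|: x∈[1,5], y∈[5,7] → 4·2 = 8.
|S1∩S3| = 0 (no overlap).
|S2∩S3|: x∈[10,13], y∈[1,7] → 3·6 = 18.
|S1∩S2∩S3| = 0.
|S1 ∪ S2 ∪ S3| = 126 − 26 + 0 = 100.00.

100.00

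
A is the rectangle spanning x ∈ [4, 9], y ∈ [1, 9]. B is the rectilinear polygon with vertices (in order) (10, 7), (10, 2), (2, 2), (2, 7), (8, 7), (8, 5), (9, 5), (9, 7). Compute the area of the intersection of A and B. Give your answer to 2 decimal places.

23.00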